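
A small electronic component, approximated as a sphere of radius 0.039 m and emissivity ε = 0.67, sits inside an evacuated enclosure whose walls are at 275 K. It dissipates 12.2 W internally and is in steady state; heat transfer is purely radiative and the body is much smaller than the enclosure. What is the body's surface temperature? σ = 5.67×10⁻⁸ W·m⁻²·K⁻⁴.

For a small grey body in a large enclosure, net radiated power = εσA(T⁴ − T_w⁴).
Steady state: P = εσA(T⁴ − T_w⁴) with A = 4πr² = 0.01911 m².
T⁴ = P/(εσA) + T_w⁴ = 12.2/(0.67·5.67×10⁻⁸·0.01911) + (275)⁴
    = 1.680×10¹⁰ + 5.719×10⁹ = 2.252×10¹⁰ K⁴.

T ≈ 387 K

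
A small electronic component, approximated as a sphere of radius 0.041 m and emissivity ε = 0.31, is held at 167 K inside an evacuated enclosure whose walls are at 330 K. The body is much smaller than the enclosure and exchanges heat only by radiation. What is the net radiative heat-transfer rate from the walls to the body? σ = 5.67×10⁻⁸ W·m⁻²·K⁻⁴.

P_net ≈ 4.11 W

For a small grey body in a large enclosure: P_net = εσA(T_body⁴ − T_wall⁴).
A = 4πr² = 0.02112 m²; T_body⁴ − T_wall⁴ = 7.778×10⁸ − 1.186×10¹⁰ = -1.108×10¹⁰ K⁴.
|P_net| = 0.31·5.67×10⁻⁸·0.02112·1.108×10¹⁰.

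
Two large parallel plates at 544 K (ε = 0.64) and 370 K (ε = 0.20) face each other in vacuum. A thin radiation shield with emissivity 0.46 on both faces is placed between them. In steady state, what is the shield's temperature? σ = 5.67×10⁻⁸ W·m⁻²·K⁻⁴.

In steady state the net flux on the hot side equals that on the cold side.
σ(T₁⁴−T_s⁴)/D₁ = σ(T_s⁴−T₂⁴)/D₂, with D₁ = 1/ε₁+1/ε_s−1 = 2.736, D₂ = 1/ε_s+1/ε₂−1 = 6.174.
Solve for T_s⁴: T_s⁴ = (D₂·T₁⁴ + D₁·T₂⁴)/(D₁+D₂) = 6.644×10¹⁰ K⁴.

T_s ≈ 508 K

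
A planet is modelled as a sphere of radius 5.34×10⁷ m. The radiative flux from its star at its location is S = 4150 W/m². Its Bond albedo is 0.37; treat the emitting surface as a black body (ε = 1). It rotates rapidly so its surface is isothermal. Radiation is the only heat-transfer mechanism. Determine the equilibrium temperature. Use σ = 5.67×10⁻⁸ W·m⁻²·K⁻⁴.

At equilibrium, absorbed power = emitted power.
Absorbing cross-section = πr² = 8.958×10¹⁵ m²; emitting surface = 4πr² = 3.583×10¹⁶ m² (ratio 4).
(1−a)S·A_cross = εσ·A_surf·T⁴  ⇒  T⁴ = (1−a)S/(4σ).
T⁴ = 0.630·4150/(4·5.67×10⁻⁸) = 1.153×10¹⁰ K⁴.
T = (1.153×10¹⁰)^(1/4).

T ≈ 328 K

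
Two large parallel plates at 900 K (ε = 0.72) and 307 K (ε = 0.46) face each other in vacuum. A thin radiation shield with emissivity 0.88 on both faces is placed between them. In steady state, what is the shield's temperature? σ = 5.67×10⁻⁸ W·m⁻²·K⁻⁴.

T_s ≈ 795 K

In steady state the net flux on the hot side equals that on the cold side.
σ(T₁⁴−T_s⁴)/D₁ = σ(T_s⁴−T₂⁴)/D₂, with D₁ = 1/ε₁+1/ε_s−1 = 1.525, D₂ = 1/ε_s+1/ε₂−1 = 2.310.
Solve for T_s⁴: T_s⁴ = (D₂·T₁⁴ + D₁·T₂⁴)/(D₁+D₂) = 3.987×10¹¹ K⁴.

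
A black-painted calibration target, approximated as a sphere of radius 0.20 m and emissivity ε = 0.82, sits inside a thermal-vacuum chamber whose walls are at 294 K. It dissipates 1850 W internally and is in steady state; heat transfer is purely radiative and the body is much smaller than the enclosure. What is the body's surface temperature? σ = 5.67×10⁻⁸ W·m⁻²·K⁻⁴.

For a small grey body in a large enclosure, net radiated power = εσA(T⁴ − T_w⁴).
Steady state: P = εσA(T⁴ − T_w⁴) with A = 4πr² = 0.5027 m².
T⁴ = P/(εσA) + T_w⁴ = 1850/(0.82·5.67×10⁻⁸·0.5027) + (294)⁴
    = 7.916×10¹⁰ + 7.471×10⁹ = 8.663×10¹⁰ K⁴.

T ≈ 543 K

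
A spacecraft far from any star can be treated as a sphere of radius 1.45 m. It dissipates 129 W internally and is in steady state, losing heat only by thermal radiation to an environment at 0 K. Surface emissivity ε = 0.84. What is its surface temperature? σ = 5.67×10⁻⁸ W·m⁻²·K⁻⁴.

Steady state: internal power = radiated power, P = εσA T⁴.
Radiating area A = 4πr² = 26.42 m².
T⁴ = P/(εσA) = 129/(0.84·5.67×10⁻⁸·26.42) = 1.025×10⁸ K⁴.
T = (1.025×10⁸)^(1/4).

T ≈ 101 K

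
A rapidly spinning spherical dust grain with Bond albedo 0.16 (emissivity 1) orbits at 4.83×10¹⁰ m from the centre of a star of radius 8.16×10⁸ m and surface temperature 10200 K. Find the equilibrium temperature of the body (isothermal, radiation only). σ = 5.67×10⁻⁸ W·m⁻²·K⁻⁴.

T ≈ 897 K

The star's surface emits σT_*⁴; at distance d the flux is S = σT_*⁴(R_*/d)².
S = 5.67×10⁻⁸·(10200)⁴·(8.16×10⁸/4.83×10¹⁰)² = 1.752×10⁵ W/m².
For an isothermal sphere T⁴ = (1−a)S/(4σ) = 6.488×10¹¹ K⁴.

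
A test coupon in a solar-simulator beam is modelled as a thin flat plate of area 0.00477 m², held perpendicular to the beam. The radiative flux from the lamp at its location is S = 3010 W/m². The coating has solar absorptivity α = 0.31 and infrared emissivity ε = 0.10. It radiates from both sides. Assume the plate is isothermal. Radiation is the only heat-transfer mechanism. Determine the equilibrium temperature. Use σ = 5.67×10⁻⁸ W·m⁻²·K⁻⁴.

T ≈ 536 K

At equilibrium, absorbed power = emitted power.
Absorbing cross-section = A = 0.004770 m²; emitting surface = 2A = 0.009540 m² (ratio 2).
αS·A_cross = εσ·A_surf·T⁴  ⇒  T⁴ = αS/(ε·2σ).
T⁴ = 0.310·3010/(0.10·2·5.67×10⁻⁸) = 8.228×10¹⁰ K⁴.
T = (8.228×10¹⁰)^(1/4).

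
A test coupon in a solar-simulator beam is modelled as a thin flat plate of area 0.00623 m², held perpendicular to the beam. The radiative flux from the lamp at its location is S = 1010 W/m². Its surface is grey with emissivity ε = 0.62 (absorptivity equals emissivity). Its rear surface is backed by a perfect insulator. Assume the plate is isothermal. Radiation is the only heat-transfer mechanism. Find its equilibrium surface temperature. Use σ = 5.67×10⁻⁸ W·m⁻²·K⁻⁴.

T ≈ 365 K

At equilibrium, absorbed power = emitted power.
Absorbing cross-section = A = 0.006230 m²; emitting surface = A = 0.006230 m² (ratio 1).
εS·A_cross = εσ·A_surf·T⁴  ⇒  T⁴ = S/(1σ)   (ε cancels).
T⁴ = 1010/(1·5.67×10⁻⁸) = 1.781×10¹⁰ K⁴.
T = (1.781×10¹⁰)^(1/4).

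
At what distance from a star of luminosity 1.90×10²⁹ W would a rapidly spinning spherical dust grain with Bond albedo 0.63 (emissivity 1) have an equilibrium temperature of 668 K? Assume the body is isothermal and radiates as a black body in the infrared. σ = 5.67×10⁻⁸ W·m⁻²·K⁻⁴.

d ≈ 3.52×10¹¹ m

For an isothermal black-emitting sphere, (1−a)S·πr² = σ·4πr²·T⁴ ⇒ S = 4σT⁴/(1−a).
S = 4·5.67×10⁻⁸·(668)⁴/0.370 = 1.221×10⁵ W/m².
Flux falls as S = L/(4πd²), so d = √(L/(4πS)) = √(1.90×10²⁹/(4π·1.221×10⁵)).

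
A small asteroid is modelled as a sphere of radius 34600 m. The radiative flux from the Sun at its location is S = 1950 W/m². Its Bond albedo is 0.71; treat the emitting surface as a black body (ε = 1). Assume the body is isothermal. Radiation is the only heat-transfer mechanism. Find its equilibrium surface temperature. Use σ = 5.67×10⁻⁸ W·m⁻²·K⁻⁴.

At equilibrium, absorbed power = emitted power.
Absorbing cross-section = πr² = 3.761×10⁹ m²; emitting surface = 4πr² = 1.504×10¹⁰ m² (ratio 4).
(1−a)S·A_cross = εσ·A_surf·T⁴  ⇒  T⁴ = (1−a)S/(4σ).
T⁴ = 0.290·1950/(4·5.67×10⁻⁸) = 2.493×10⁹ K⁴.
T = (2.493×10⁹)^(1/4).

T ≈ 223 K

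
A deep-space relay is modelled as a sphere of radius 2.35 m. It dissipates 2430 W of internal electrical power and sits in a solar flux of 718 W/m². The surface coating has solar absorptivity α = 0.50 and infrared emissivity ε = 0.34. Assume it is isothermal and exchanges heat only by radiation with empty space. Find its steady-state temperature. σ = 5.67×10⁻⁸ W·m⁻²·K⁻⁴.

T ≈ 284 K

At steady state, absorbed solar power + internal power = radiated power.
Absorbed: α·S·A_cross = 0.50·718·17.35 = 6228 W (cross-section πr²).
Total input = 6228 + 2430 = 8658 W.
Radiated: εσ·A_surf·T⁴ with A_surf = 4πr² = 69.40 m².
T⁴ = 8658/(0.34·5.67×10⁻⁸·69.40) = 6.472×10⁹ K⁴.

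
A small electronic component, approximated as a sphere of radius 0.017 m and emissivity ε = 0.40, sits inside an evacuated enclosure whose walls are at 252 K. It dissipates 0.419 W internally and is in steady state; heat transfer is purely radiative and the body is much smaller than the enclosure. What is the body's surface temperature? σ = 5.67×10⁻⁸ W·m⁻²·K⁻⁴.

For a small grey body in a large enclosure, net radiated power = εσA(T⁴ − T_w⁴).
Steady state: P = εσA(T⁴ − T_w⁴) with A = 4πr² = 0.003632 m².
T⁴ = P/(εσA) + T_w⁴ = 0.419/(0.40·5.67×10⁻⁸·0.003632) + (252)⁴
    = 5.087×10⁹ + 4.033×10⁹ = 9.120×10⁹ K⁴.

T ≈ 309 K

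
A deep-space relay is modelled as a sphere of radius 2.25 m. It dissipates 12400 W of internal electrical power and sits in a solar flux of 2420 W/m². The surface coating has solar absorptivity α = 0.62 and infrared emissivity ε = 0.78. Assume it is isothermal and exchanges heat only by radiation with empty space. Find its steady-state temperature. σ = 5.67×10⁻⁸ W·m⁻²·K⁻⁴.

At steady state, absorbed solar power + internal power = radiated power.
Absorbed: α·S·A_cross = 0.62·2420·15.90 = 23860 W (cross-section πr²).
Total input = 23860 + 12400 = 36260 W.
Radiated: εσ·A_surf·T⁴ with A_surf = 4πr² = 63.62 m².
T⁴ = 36260/(0.78·5.67×10⁻⁸·63.62) = 1.289×10¹⁰ K⁴.

T ≈ 337 K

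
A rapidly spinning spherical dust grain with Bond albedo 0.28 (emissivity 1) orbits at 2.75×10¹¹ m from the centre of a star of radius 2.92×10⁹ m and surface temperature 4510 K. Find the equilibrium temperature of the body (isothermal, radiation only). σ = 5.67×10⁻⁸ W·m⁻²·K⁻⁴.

T ≈ 303 K

The star's surface emits σT_*⁴; at distance d the flux is S = σT_*⁴(R_*/d)².
S = 5.67×10⁻⁸·(4510)⁴·(2.92×10⁹/2.75×10¹¹)² = 2645 W/m².
For an isothermal sphere T⁴ = (1−a)S/(4σ) = 8.396×10⁹ K⁴.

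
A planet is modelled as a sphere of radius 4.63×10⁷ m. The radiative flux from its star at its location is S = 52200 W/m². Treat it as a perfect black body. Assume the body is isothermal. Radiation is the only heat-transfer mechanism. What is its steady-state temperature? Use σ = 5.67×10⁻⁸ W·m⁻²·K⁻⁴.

At equilibrium, absorbed power = emitted power.
Absorbing cross-section = πr² = 6.735×10¹⁵ m²; emitting surface = 4πr² = 2.694×10¹⁶ m² (ratio 4).
S·A_cross = εσ·A_surf·T⁴  ⇒  T⁴ = S/(4σ).
T⁴ = 1.00·52200/(4·5.67×10⁻⁸) = 2.302×10¹¹ K⁴.
T = (2.302×10¹¹)^(1/4).

T ≈ 693 K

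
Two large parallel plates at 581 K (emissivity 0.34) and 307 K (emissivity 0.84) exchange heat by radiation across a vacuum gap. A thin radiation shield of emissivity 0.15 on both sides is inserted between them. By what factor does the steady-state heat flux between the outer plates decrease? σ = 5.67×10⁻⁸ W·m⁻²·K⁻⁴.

factor ≈ 4.94

Without shield: q₀ = σΔ(T⁴)/(1/ε₁+1/ε₂−1) with denominator 3.132.
With shield the two gaps are in series; the resistances add: (1/ε₁+1/ε_s−1)+(1/ε_s+1/ε₂−1) = 8.608+6.857 = 15.46.
Heat-flux ratio q₀/q = 15.46/3.132.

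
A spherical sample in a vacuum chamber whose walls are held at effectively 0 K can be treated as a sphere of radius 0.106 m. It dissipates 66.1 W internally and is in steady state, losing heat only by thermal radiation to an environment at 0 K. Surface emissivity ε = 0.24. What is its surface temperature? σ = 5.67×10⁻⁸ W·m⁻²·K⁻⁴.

T ≈ 431 K

Steady state: internal power = radiated power, P = εσA T⁴.
Radiating area A = 4πr² = 0.1412 m².
T⁴ = P/(εσA) = 66.1/(0.24·5.67×10⁻⁸·0.1412) = 3.440×10¹⁰ K⁴.
T = (3.440×10¹⁰)^(1/4).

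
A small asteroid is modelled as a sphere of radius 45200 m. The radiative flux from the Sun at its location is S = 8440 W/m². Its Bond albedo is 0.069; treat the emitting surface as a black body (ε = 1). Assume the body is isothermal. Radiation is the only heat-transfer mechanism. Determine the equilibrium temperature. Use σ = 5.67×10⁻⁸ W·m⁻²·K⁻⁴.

T ≈ 431 K

At equilibrium, absorbed power = emitted power.
Absorbing cross-section = πr² = 6.418×10⁹ m²; emitting surface = 4πr² = 2.567×10¹⁰ m² (ratio 4).
(1−a)S·A_cross = εσ·A_surf·T⁴  ⇒  T⁴ = (1−a)S/(4σ).
T⁴ = 0.931·8440/(4·5.67×10⁻⁸) = 3.465×10¹⁰ K⁴.
T = (3.465×10¹⁰)^(1/4).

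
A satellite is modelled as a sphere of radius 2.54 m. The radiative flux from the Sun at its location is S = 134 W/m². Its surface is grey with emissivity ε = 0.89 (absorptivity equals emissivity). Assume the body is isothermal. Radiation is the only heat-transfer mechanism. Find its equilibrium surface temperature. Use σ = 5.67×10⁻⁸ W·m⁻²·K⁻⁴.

At equilibrium, absorbed power = emitted power.
Absorbing cross-section = πr² = 20.27 m²; emitting surface = 4πr² = 81.07 m² (ratio 4).
εS·A_cross = εσ·A_surf·T⁴  ⇒  T⁴ = S/(4σ)   (ε cancels).
T⁴ = 134/(4·5.67×10⁻⁸) = 5.908×10⁸ K⁴.
T = (5.908×10⁸)^(1/4).

T ≈ 156 K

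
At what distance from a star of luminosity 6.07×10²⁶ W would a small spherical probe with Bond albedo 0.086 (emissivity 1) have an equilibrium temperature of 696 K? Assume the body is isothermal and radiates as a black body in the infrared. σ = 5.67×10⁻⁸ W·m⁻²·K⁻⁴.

d ≈ 2.88×10¹⁰ m

For an isothermal black-emitting sphere, (1−a)S·πr² = σ·4πr²·T⁴ ⇒ S = 4σT⁴/(1−a).
S = 4·5.67×10⁻⁸·(696)⁴/0.914 = 58230 W/m².
Flux falls as S = L/(4πd²), so d = √(L/(4πS)) = √(6.07×10²⁶/(4π·58230)).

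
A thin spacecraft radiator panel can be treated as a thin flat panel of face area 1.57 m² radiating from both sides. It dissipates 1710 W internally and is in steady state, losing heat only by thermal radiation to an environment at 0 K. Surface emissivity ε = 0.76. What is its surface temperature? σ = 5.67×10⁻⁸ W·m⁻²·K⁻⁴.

Steady state: internal power = radiated power, P = εσA T⁴.
Radiating area A = 2·1.57 = 3.140 m².
T⁴ = P/(εσA) = 1710/(0.76·5.67×10⁻⁸·3.140) = 1.264×10¹⁰ K⁴.
T = (1.264×10¹⁰)^(1/4).

T ≈ 335 K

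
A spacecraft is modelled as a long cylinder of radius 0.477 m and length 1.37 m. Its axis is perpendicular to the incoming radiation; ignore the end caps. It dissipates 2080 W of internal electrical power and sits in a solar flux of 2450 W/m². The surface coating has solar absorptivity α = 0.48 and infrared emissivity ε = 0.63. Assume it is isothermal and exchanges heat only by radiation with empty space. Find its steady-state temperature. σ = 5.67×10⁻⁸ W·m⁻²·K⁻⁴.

At steady state, absorbed solar power + internal power = radiated power.
Absorbed: α·S·A_cross = 0.48·2450·1.307 = 1537 W (cross-section 2rL).
Total input = 1537 + 2080 = 3617 W.
Radiated: εσ·A_surf·T⁴ with A_surf = 2πrL = 4.106 m².
T⁴ = 3617/(0.63·5.67×10⁻⁸·4.106) = 2.466×10¹⁰ K⁴.

T ≈ 396 K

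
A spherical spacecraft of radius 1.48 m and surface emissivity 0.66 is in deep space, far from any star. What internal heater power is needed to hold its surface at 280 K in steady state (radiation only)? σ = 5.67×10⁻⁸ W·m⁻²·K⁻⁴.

P ≈ 6330 W

P = εσ·4πr²·T⁴.
4πr² = 27.53 m²; T⁴ = 6.147×10⁹ K⁴.
P = 0.66·5.67×10⁻⁸·27.53·6.147×10⁹.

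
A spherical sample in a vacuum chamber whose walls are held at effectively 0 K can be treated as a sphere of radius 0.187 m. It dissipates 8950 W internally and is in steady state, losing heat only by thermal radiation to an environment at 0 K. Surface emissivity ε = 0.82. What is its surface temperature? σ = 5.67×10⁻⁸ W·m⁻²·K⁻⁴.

T ≈ 814 K

Steady state: internal power = radiated power, P = εσA T⁴.
Radiating area A = 4πr² = 0.4394 m².
T⁴ = P/(εσA) = 8950/(0.82·5.67×10⁻⁸·0.4394) = 4.381×10¹¹ K⁴.
T = (4.381×10¹¹)^(1/4).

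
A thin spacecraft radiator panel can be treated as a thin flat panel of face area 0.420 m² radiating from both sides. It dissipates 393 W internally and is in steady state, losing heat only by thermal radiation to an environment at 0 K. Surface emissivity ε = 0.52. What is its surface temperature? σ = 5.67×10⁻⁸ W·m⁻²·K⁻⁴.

T ≈ 355 K

Steady state: internal power = radiated power, P = εσA T⁴.
Radiating area A = 2·0.420 = 0.8400 m².
T⁴ = P/(εσA) = 393/(0.52·5.67×10⁻⁸·0.8400) = 1.587×10¹⁰ K⁴.
T = (1.587×10¹⁰)^(1/4).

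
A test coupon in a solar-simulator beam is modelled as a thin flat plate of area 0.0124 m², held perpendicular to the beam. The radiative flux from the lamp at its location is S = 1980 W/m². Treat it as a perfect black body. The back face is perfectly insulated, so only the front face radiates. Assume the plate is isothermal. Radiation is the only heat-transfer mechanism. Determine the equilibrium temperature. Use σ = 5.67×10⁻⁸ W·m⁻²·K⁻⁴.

T ≈ 432 K

At equilibrium, absorbed power = emitted power.
Absorbing cross-section = A = 0.01240 m²; emitting surface = A = 0.01240 m² (ratio 1).
S·A_cross = εσ·A_surf·T⁴  ⇒  T⁴ = S/(1σ).
T⁴ = 1.00·1980/(1·5.67×10⁻⁸) = 3.492×10¹⁰ K⁴.
T = (3.492×10¹⁰)^(1/4).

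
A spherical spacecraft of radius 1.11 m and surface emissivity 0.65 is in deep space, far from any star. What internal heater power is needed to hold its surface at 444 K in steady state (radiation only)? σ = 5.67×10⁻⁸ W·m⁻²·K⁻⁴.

P ≈ 22200 W

P = εσ·4πr²·T⁴.
4πr² = 15.48 m²; T⁴ = 3.886×10¹⁰ K⁴.
P = 0.65·5.67×10⁻⁸·15.48·3.886×10¹⁰.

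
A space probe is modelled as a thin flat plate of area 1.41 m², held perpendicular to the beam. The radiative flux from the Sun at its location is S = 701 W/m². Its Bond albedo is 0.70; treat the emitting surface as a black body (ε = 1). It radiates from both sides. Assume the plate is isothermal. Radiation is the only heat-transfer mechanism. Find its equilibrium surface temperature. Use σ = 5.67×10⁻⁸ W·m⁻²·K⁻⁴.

T ≈ 208 K

At equilibrium, absorbed power = emitted power.
Absorbing cross-section = A = 1.410 m²; emitting surface = 2A = 2.820 m² (ratio 2).
(1−a)S·A_cross = εσ·A_surf·T⁴  ⇒  T⁴ = (1−a)S/(2σ).
T⁴ = 0.300·701/(2·5.67×10⁻⁸) = 1.854×10⁹ K⁴.
T = (1.854×10⁹)^(1/4).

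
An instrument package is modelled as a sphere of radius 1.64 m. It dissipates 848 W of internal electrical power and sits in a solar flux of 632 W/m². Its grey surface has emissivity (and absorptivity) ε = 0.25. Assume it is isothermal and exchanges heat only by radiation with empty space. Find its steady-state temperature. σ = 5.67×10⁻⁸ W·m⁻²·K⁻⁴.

T ≈ 260 K

At steady state, absorbed solar power + internal power = radiated power.
Absorbed: α·S·A_cross = 0.25·632·8.450 = 1335 W (cross-section πr²).
Total input = 1335 + 848 = 2183 W.
Radiated: εσ·A_surf·T⁴ with A_surf = 4πr² = 33.80 m².
T⁴ = 2183/(0.25·5.67×10⁻⁸·33.80) = 4.557×10⁹ K⁴.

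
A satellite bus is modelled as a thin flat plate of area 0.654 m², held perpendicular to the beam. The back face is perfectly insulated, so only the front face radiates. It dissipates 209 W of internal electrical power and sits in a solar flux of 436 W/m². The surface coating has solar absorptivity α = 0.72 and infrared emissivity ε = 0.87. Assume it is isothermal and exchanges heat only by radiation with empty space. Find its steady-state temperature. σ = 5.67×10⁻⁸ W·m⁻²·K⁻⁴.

T ≈ 337 K

At steady state, absorbed solar power + internal power = radiated power.
Absorbed: α·S·A_cross = 0.72·436·0.6540 = 205.3 W (cross-section A).
Total input = 205.3 + 209 = 414.3 W.
Radiated: εσ·A_surf·T⁴ with A_surf = A = 0.6540 m².
T⁴ = 414.3/(0.87·5.67×10⁻⁸·0.6540) = 1.284×10¹⁰ K⁴.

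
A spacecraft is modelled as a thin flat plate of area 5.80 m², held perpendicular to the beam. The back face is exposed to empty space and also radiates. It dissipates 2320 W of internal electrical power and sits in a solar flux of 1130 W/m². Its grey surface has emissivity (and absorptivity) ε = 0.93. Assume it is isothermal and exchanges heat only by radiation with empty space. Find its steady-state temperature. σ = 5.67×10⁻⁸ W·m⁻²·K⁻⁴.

At steady state, absorbed solar power + internal power = radiated power.
Absorbed: α·S·A_cross = 0.93·1130·5.800 = 6095 W (cross-section A).
Total input = 6095 + 2320 = 8415 W.
Radiated: εσ·A_surf·T⁴ with A_surf = 2A = 11.60 m².
T⁴ = 8415/(0.93·5.67×10⁻⁸·11.60) = 1.376×10¹⁰ K⁴.

T ≈ 342 K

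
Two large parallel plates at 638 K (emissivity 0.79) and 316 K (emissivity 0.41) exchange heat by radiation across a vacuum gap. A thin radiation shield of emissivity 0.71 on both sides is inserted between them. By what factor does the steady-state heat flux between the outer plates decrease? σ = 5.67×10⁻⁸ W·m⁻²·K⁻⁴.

factor ≈ 1.67

Without shield: q₀ = σΔ(T⁴)/(1/ε₁+1/ε₂−1) with denominator 2.705.
With shield the two gaps are in series; the resistances add: (1/ε₁+1/ε_s−1)+(1/ε_s+1/ε₂−1) = 1.674+2.847 = 4.522.
Heat-flux ratio q₀/q = 4.522/2.705.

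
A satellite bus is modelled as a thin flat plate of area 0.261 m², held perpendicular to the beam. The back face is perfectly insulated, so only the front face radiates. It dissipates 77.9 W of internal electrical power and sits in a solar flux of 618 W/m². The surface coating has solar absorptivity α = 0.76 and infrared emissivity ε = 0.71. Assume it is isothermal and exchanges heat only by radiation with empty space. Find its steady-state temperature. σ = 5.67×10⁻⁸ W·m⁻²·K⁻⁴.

T ≈ 372 K

At steady state, absorbed solar power + internal power = radiated power.
Absorbed: α·S·A_cross = 0.76·618·0.2610 = 122.6 W (cross-section A).
Total input = 122.6 + 77.9 = 200.5 W.
Radiated: εσ·A_surf·T⁴ with A_surf = A = 0.2610 m².
T⁴ = 200.5/(0.71·5.67×10⁻⁸·0.2610) = 1.908×10¹⁰ K⁴.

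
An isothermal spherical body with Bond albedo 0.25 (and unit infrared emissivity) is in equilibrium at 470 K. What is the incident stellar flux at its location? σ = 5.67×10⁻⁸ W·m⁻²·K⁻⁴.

(1−a)S·πr² = σ·4πr²·T⁴ ⇒ S = 4σT⁴/(1−a).
S = 4·5.67×10⁻⁸·4.880×10¹⁰/0.750.

S ≈ 14800 W/m²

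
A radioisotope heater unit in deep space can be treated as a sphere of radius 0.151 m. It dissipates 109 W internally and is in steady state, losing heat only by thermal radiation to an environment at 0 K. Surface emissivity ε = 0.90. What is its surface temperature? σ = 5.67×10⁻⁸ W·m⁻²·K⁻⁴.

Steady state: internal power = radiated power, P = εσA T⁴.
Radiating area A = 4πr² = 0.2865 m².
T⁴ = P/(εσA) = 109/(0.90·5.67×10⁻⁸·0.2865) = 7.455×10⁹ K⁴.
T = (7.455×10⁹)^(1/4).

T ≈ 294 K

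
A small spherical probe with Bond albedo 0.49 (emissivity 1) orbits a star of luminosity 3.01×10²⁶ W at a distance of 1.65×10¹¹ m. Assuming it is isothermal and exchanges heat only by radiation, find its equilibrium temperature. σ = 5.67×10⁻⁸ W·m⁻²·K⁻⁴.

T ≈ 211 K

First find the stellar flux at distance d: S = L/(4πd²) = 3.01×10²⁶/(4π·(1.65×10¹¹)²) = 879.8 W/m².
For an isothermal sphere, absorbed (1−a)S·πr² = emitted σ·4πr²·T⁴, so T⁴ = (1−a)S/(4σ).
T⁴ = 0.510·879.8/(4·5.67×10⁻⁸) = 1.978×10⁹ K⁴.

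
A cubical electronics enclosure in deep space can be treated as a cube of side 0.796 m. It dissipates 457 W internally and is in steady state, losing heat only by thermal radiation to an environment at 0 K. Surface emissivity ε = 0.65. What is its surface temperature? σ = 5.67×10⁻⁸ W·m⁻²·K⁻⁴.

Steady state: internal power = radiated power, P = εσA T⁴.
Radiating area A = 6L² = 3.802 m².
T⁴ = P/(εσA) = 457/(0.65·5.67×10⁻⁸·3.802) = 3.262×10⁹ K⁴.
T = (3.262×10⁹)^(1/4).

T ≈ 239 K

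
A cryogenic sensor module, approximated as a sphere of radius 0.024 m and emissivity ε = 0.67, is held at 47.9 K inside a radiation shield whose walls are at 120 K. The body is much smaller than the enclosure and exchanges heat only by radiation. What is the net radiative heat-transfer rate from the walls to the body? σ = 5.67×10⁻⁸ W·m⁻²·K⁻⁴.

For a small grey body in a large enclosure: P_net = εσA(T_body⁴ − T_wall⁴).
A = 4πr² = 0.007238 m²; T_body⁴ − T_wall⁴ = 5.264×10⁶ − 2.074×10⁸ = -2.021×10⁸ K⁴.
|P_net| = 0.67·5.67×10⁻⁸·0.007238·2.021×10⁸.

P_net ≈ 0.0556 W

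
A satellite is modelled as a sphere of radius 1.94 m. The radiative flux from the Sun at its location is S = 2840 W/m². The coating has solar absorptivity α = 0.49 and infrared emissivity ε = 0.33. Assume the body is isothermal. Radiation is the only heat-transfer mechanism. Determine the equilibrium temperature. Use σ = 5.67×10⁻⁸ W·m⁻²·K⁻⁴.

At equilibrium, absorbed power = emitted power.
Absorbing cross-section = πr² = 11.82 m²; emitting surface = 4πr² = 47.29 m² (ratio 4).
αS·A_cross = εσ·A_surf·T⁴  ⇒  T⁴ = αS/(ε·4σ).
T⁴ = 0.490·2840/(0.33·4·5.67×10⁻⁸) = 1.859×10¹⁰ K⁴.
T = (1.859×10¹⁰)^(1/4).

T ≈ 369 K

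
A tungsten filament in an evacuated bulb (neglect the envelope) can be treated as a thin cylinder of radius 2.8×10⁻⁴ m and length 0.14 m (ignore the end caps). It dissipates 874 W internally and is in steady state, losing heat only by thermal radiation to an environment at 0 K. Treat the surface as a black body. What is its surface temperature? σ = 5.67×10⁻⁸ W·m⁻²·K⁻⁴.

T ≈ 2810 K

Steady state: internal power = radiated power, P = εσA T⁴.
Radiating area A = 2πrL = 2.463×10⁻⁴ m².
T⁴ = P/(εσA) = 874/(1.0·5.67×10⁻⁸·2.463×10⁻⁴) = 6.258×10¹³ K⁴.
T = (6.258×10¹³)^(1/4).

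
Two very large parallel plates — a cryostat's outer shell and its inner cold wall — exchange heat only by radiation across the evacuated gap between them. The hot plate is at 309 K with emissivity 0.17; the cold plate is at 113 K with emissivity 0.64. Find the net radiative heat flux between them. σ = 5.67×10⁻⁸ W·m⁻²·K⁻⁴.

q ≈ 78.8 W/m²

For two infinite grey parallel plates, q = σ(T₁⁴ − T₂⁴)/(1/ε₁ + 1/ε₂ − 1).
T₁⁴ − T₂⁴ = 9.117×10⁹ − 1.630×10⁸ = 8.954×10⁹ K⁴.
1/ε₁ + 1/ε₂ − 1 = 5.882 + 1.562 − 1 = 6.445.
q = 5.67×10⁻⁸ × 8.954×10⁹ / 6.445.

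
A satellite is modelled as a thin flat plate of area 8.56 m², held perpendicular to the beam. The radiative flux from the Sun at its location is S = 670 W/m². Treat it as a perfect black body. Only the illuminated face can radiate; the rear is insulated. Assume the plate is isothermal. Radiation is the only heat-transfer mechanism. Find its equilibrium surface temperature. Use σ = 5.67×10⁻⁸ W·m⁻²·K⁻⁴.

T ≈ 330 K

At equilibrium, absorbed power = emitted power.
Absorbing cross-section = A = 8.560 m²; emitting surface = A = 8.560 m² (ratio 1).
S·A_cross = εσ·A_surf·T⁴  ⇒  T⁴ = S/(1σ).
T⁴ = 1.00·670/(1·5.67×10⁻⁸) = 1.182×10¹⁰ K⁴.
T = (1.182×10¹⁰)^(1/4).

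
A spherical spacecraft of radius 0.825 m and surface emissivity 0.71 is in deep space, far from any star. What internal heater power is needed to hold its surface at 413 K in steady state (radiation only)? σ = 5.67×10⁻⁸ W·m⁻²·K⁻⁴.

P ≈ 10000 W

P = εσ·4πr²·T⁴.
4πr² = 8.553 m²; T⁴ = 2.909×10¹⁰ K⁴.
P = 0.71·5.67×10⁻⁸·8.553·2.909×10¹⁰.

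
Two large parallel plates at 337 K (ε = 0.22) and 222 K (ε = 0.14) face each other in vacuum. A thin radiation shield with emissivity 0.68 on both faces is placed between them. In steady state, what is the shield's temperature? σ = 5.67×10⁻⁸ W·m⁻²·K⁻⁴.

T_s ≈ 306 K

In steady state the net flux on the hot side equals that on the cold side.
σ(T₁⁴−T_s⁴)/D₁ = σ(T_s⁴−T₂⁴)/D₂, with D₁ = 1/ε₁+1/ε_s−1 = 5.016, D₂ = 1/ε_s+1/ε₂−1 = 7.613.
Solve for T_s⁴: T_s⁴ = (D₂·T₁⁴ + D₁·T₂⁴)/(D₁+D₂) = 8.740×10⁹ K⁴.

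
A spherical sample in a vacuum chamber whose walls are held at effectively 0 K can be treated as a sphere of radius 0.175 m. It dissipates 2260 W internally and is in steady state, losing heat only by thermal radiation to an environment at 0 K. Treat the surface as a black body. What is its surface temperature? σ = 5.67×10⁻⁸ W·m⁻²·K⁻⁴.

Steady state: internal power = radiated power, P = εσA T⁴.
Radiating area A = 4πr² = 0.3848 m².
T⁴ = P/(εσA) = 2260/(1.0·5.67×10⁻⁸·0.3848) = 1.036×10¹¹ K⁴.
T = (1.036×10¹¹)^(1/4).

T ≈ 567 K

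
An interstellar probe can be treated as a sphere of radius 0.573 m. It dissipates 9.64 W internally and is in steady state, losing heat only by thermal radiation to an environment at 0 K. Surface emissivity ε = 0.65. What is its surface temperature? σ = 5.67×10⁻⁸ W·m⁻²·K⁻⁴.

T ≈ 89.2 K

Steady state: internal power = radiated power, P = εσA T⁴.
Radiating area A = 4πr² = 4.126 m².
T⁴ = P/(εσA) = 9.64/(0.65·5.67×10⁻⁸·4.126) = 6.340×10⁷ K⁴.
T = (6.340×10⁷)^(1/4).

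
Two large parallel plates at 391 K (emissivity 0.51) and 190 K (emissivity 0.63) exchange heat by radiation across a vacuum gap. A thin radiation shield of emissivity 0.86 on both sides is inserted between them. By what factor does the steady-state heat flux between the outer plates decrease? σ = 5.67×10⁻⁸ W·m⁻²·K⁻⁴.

factor ≈ 1.52

Without shield: q₀ = σΔ(T⁴)/(1/ε₁+1/ε₂−1) with denominator 2.548.
With shield the two gaps are in series; the resistances add: (1/ε₁+1/ε_s−1)+(1/ε_s+1/ε₂−1) = 2.124+1.750 = 3.874.
Heat-flux ratio q₀/q = 3.874/2.548.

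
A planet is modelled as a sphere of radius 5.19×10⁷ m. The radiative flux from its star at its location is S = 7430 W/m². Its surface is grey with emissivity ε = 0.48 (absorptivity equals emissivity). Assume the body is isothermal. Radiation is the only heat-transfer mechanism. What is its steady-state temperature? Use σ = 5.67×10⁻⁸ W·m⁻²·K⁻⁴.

At equilibrium, absorbed power = emitted power.
Absorbing cross-section = πr² = 8.462×10¹⁵ m²; emitting surface = 4πr² = 3.385×10¹⁶ m² (ratio 4).
εS·A_cross = εσ·A_surf·T⁴  ⇒  T⁴ = S/(4σ)   (ε cancels).
T⁴ = 7430/(4·5.67×10⁻⁸) = 3.276×10¹⁰ K⁴.
T = (3.276×10¹⁰)^(1/4).

T ≈ 425 K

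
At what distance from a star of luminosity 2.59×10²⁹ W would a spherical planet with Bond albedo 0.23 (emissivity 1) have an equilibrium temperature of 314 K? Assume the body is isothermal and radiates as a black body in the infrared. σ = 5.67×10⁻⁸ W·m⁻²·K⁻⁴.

For an isothermal black-emitting sphere, (1−a)S·πr² = σ·4πr²·T⁴ ⇒ S = 4σT⁴/(1−a).
S = 4·5.67×10⁻⁸·(314)⁴/0.770 = 2863 W/m².
Flux falls as S = L/(4πd²), so d = √(L/(4πS)) = √(2.59×10²⁹/(4π·2863)).

d ≈ 2.68×10¹² m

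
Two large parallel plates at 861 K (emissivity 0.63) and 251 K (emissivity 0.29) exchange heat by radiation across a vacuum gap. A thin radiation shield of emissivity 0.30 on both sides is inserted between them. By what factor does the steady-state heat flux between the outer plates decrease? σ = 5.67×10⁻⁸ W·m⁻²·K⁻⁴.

Without shield: q₀ = σΔ(T⁴)/(1/ε₁+1/ε₂−1) with denominator 4.036.
With shield the two gaps are in series; the resistances add: (1/ε₁+1/ε_s−1)+(1/ε_s+1/ε₂−1) = 3.921+5.782 = 9.702.
Heat-flux ratio q₀/q = 9.702/4.036.

factor ≈ 2.40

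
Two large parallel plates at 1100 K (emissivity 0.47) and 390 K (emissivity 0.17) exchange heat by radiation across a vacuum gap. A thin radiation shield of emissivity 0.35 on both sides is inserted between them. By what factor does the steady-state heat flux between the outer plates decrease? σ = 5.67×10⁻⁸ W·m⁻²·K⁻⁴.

factor ≈ 1.67

Without shield: q₀ = σΔ(T⁴)/(1/ε₁+1/ε₂−1) with denominator 7.010.
With shield the two gaps are in series; the resistances add: (1/ε₁+1/ε_s−1)+(1/ε_s+1/ε₂−1) = 3.985+7.739 = 11.72.
Heat-flux ratio q₀/q = 11.72/7.010.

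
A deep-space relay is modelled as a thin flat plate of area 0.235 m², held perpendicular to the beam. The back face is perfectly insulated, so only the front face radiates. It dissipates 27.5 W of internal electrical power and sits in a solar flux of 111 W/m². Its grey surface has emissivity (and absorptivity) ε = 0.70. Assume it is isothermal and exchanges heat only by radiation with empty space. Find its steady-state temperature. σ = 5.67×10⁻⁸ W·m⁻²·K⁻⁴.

T ≈ 265 K

At steady state, absorbed solar power + internal power = radiated power.
Absorbed: α·S·A_cross = 0.70·111·0.2350 = 18.26 W (cross-section A).
Total input = 18.26 + 27.5 = 45.76 W.
Radiated: εσ·A_surf·T⁴ with A_surf = A = 0.2350 m².
T⁴ = 45.76/(0.70·5.67×10⁻⁸·0.2350) = 4.906×10⁹ K⁴.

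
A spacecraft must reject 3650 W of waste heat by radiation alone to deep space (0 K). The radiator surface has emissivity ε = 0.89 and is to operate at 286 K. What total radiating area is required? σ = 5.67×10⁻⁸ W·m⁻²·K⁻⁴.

P = εσA T⁴ ⇒ A = P/(εσT⁴).
T⁴ = 6.691×10⁹ K⁴.
A = 3650/(0.89 × 5.67×10⁻⁸ × 6.691×10⁹).

A ≈ 10.8 m²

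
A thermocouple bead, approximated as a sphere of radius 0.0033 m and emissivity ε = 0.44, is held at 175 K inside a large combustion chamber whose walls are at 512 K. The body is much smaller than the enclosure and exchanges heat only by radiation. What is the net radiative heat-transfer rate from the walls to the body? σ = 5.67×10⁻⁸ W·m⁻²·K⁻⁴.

P_net ≈ 0.231 W

For a small grey body in a large enclosure: P_net = εσA(T_body⁴ − T_wall⁴).
A = 4πr² = 1.368×10⁻⁴ m²; T_body⁴ − T_wall⁴ = 9.379×10⁸ − 6.872×10¹⁰ = -6.778×10¹⁰ K⁴.
|P_net| = 0.44·5.67×10⁻⁸·1.368×10⁻⁴·6.778×10¹⁰.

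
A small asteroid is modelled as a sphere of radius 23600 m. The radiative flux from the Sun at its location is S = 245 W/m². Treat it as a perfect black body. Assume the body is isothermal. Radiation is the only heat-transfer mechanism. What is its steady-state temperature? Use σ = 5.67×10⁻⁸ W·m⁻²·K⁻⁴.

At equilibrium, absorbed power = emitted power.
Absorbing cross-section = πr² = 1.750×10⁹ m²; emitting surface = 4πr² = 6.999×10⁹ m² (ratio 4).
S·A_cross = εσ·A_surf·T⁴  ⇒  T⁴ = S/(4σ).
T⁴ = 1.00·245/(4·5.67×10⁻⁸) = 1.080×10⁹ K⁴.
T = (1.080×10⁹)^(1/4).

T ≈ 181 K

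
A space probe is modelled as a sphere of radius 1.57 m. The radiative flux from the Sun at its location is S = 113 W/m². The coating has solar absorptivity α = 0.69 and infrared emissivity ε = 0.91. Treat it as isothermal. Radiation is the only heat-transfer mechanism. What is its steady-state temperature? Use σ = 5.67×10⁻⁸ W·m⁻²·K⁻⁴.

T ≈ 139 K

At equilibrium, absorbed power = emitted power.
Absorbing cross-section = πr² = 7.744 m²; emitting surface = 4πr² = 30.97 m² (ratio 4).
αS·A_cross = εσ·A_surf·T⁴  ⇒  T⁴ = αS/(ε·4σ).
T⁴ = 0.690·113/(0.91·4·5.67×10⁻⁸) = 3.778×10⁸ K⁴.
T = (3.778×10⁸)^(1/4).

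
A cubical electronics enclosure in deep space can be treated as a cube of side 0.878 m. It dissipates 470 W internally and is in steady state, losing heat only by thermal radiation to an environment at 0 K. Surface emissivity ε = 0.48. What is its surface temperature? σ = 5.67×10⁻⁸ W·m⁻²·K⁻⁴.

Steady state: internal power = radiated power, P = εσA T⁴.
Radiating area A = 6L² = 4.625 m².
T⁴ = P/(εσA) = 470/(0.48·5.67×10⁻⁸·4.625) = 3.734×10⁹ K⁴.
T = (3.734×10⁹)^(1/4).

T ≈ 247 K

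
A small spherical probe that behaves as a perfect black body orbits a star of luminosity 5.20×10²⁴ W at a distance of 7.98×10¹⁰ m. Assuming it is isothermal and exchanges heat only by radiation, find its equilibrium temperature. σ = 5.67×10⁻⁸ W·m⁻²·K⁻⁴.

First find the stellar flux at distance d: S = L/(4πd²) = 5.20×10²⁴/(4π·(7.98×10¹⁰)²) = 64.98 W/m².
For an isothermal sphere, absorbed (1−a)S·πr² = emitted σ·4πr²·T⁴, so T⁴ = (1−a)S/(4σ).
T⁴ = 1.00·64.98/(4·5.67×10⁻⁸) = 2.865×10⁸ K⁴.

T ≈ 130 K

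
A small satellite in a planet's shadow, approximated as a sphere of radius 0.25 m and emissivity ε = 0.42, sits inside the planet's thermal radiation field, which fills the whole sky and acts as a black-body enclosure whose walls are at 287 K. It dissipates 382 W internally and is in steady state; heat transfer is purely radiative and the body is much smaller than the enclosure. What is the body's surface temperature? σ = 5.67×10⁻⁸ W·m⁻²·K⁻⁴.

For a small grey body in a large enclosure, net radiated power = εσA(T⁴ − T_w⁴).
Steady state: P = εσA(T⁴ − T_w⁴) with A = 4πr² = 0.7854 m².
T⁴ = P/(εσA) + T_w⁴ = 382/(0.42·5.67×10⁻⁸·0.7854) + (287)⁴
    = 2.042×10¹⁰ + 6.785×10⁹ = 2.721×10¹⁰ K⁴.

T ≈ 406 K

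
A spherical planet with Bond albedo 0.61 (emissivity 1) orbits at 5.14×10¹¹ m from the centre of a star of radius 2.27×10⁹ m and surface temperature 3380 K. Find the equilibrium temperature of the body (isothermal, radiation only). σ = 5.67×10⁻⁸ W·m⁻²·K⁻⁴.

T ≈ 126 K

The star's surface emits σT_*⁴; at distance d the flux is S = σT_*⁴(R_*/d)².
S = 5.67×10⁻⁸·(3380)⁴·(2.27×10⁹/5.14×10¹¹)² = 144.3 W/m².
For an isothermal sphere T⁴ = (1−a)S/(4σ) = 2.482×10⁸ K⁴.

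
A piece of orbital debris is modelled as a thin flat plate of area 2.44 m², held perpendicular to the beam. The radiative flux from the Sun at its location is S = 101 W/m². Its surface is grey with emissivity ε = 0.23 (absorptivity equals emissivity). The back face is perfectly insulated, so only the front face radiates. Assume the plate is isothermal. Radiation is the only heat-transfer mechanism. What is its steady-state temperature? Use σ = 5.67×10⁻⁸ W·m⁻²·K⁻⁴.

At equilibrium, absorbed power = emitted power.
Absorbing cross-section = A = 2.440 m²; emitting surface = A = 2.440 m² (ratio 1).
εS·A_cross = εσ·A_surf·T⁴  ⇒  T⁴ = S/(1σ)   (ε cancels).
T⁴ = 101/(1·5.67×10⁻⁸) = 1.781×10⁹ K⁴.
T = (1.781×10⁹)^(1/4).

T ≈ 205 K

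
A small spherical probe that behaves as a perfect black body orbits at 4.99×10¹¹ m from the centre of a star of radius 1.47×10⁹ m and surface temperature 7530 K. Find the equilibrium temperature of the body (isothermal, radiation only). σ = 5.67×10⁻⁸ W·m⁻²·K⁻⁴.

The star's surface emits σT_*⁴; at distance d the flux is S = σT_*⁴(R_*/d)².
S = 5.67×10⁻⁸·(7530)⁴·(1.47×10⁹/4.99×10¹¹)² = 1582 W/m².
For an isothermal sphere T⁴ = (1−a)S/(4σ) = 6.975×10⁹ K⁴.

T ≈ 289 K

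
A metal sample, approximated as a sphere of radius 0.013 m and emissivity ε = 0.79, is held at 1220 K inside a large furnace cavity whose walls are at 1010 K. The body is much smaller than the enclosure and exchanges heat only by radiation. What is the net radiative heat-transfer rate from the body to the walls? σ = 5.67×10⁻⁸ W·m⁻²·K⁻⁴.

For a small grey body in a large enclosure: P_net = εσA(T_body⁴ − T_wall⁴).
A = 4πr² = 0.002124 m²; T_body⁴ − T_wall⁴ = 2.215×10¹² − 1.041×10¹² = 1.175×10¹² K⁴.
|P_net| = 0.79·5.67×10⁻⁸·0.002124·1.175×10¹².

P_net ≈ 112 W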